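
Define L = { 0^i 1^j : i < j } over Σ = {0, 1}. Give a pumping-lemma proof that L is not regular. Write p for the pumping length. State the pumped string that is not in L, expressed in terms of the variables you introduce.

Toward a contradiction, assume L is regular with pumping length p.
Choose w = 0^p 1^{p+1} ∈ L, with |w| = 2p+1 ≥ p.
By the pumping lemma, w = xyz with |xy| ≤ p and y is nonempty.
Since the first p symbols of w are all 0's and |xy| ≤ p, y lies entirely in the leading 0-block: y = 0^k for some k with 1 ≤ k ≤ p.
Consider xy^2z = 0^{p+k} 1^{p+1}. Since k ≥ 1, the 0-count p+k is at least p+1, so i < j fails; thus xy^2z ∉ L.
This is a contradiction; hence L is not regular.

0^{p+k} 1^{p+1}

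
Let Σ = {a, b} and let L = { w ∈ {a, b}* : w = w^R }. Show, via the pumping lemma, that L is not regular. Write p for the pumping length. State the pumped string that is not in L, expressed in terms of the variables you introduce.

Assume L is regular. Let p be the pumping length given by the pumping lemma.
Take w = a^p b a^p, a palindrome of length 2p+1 ≥ p.
Write w = xyz as guaranteed by the lemma, with |xy| ≤ p and |y| ≥ 1.
Since the first p symbols of w are all a's and |xy| ≤ p, y lies entirely in the leading a-block: y = a^k for some k with 1 ≤ k ≤ p.
Pump with i = 2: xy^2z = a^{p+k} b a^p. Its reverse is a^p b a^{p+k}, which differs from xy^2z since k ≥ 1. So xy^2z is not a palindrome and xy^2z ∉ L.
Contradiction. Therefore L is not regular.

a^{p+k} b a^p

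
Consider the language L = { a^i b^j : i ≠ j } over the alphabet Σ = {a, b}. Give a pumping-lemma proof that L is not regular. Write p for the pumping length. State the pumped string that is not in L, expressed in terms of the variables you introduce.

Assume L is regular; let p be its pumping constant.
Choose w = a^p b^{p+p!}. Since p ≠ p+p!, w ∈ L; and |w| ≥ p.
Write w = xyz as guaranteed by the lemma, with |xy| ≤ p and |y| ≥ 1.
Because |xy| ≤ p and w begins with p copies of a, we have y = a^k with 1 ≤ k ≤ p.
Since 1 ≤ k ≤ p, k divides p!; set t = 1 + p!/k. Then xy^t z has p + (p!/k)·k = p + p! copies of a. Now the a-count equals the b-count, so i ≠ j fails. So xy^t z = a^{p+p!} b^{p+p!} ∉ L.
This contradicts the pumping lemma, so L is not regular.

a^{p+p!} b^{p+p!}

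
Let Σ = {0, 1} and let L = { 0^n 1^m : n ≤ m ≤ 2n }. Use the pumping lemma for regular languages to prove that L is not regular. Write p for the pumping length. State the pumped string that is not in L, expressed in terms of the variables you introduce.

Assume L is regular; let p be its pumping constant.
Take w = 0^p 1^p ∈ L (since p ≤ p ≤ 2p), with |w| = 2p ≥ p.
The pumping lemma gives a decomposition w = xyz where |xy| ≤ p and |y| > 0.
Because |xy| ≤ p and w begins with p copies of 0, we have y = 0^k with 1 ≤ k ≤ p.
Pump with i = 2: xy^2z = 0^{p+k} 1^p. Now n = p+k > p = m, so the condition n ≤ m fails. Thus xy^2z ∉ L.
This is a contradiction; hence L is not regular.

0^{p+k} 1^p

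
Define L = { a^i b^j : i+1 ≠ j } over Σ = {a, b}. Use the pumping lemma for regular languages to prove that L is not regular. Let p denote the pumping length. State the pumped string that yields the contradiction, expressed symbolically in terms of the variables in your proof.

Suppose for contradiction that L is regular, and let p be the pumping length.
Choose w = a^p b^{p+p!+1}. Since p ≠ (p+p!+1)-1 = p+p!, w ∈ L; and |w| ≥ p.
The pumping lemma gives a decomposition w = xyz where |xy| ≤ p and y is nonempty.
Since the first p symbols of w are all a's and |xy| ≤ p, y lies entirely in the leading a-block: y = a^k for some k with 1 ≤ k ≤ p.
Since 1 ≤ k ≤ p, k divides p!; set t = 1 + p!/k. Then xy^t z has p + (p!/k)·k = p + p! copies of a. Now the a-count is p+p! and (b-count)-1 = (p+p!+1)-1 = p+p!, so i+1 ≠ j fails. So xy^t z = a^{p+p!} b^{p+p!+1} ∉ L.
This is a contradiction; hence L is not regular.

a^{p+p!} b^{p+p!+1}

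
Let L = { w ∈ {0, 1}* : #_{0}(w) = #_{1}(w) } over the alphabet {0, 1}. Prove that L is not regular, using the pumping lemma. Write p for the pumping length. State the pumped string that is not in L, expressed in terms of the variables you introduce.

Assume L is regular. Let p be the pumping length given by the pumping lemma.
Choose w = 0^p 1^p ∈ L with |w| = 2p ≥ p.
Write w = xyz as guaranteed by the lemma, with |xy| ≤ p and y is nonempty.
Because |xy| ≤ p and w begins with p copies of 0, we have y = 0^k with 1 ≤ k ≤ p.
Pump with i = 2: xy^2z = 0^{p+k} 1^p has p+k occurrences of 0 but only p of 1. Since k ≥ 1 the counts differ, so xy^2z ∉ L.
This is a contradiction; hence L is not regular.

0^{p+k} 1^p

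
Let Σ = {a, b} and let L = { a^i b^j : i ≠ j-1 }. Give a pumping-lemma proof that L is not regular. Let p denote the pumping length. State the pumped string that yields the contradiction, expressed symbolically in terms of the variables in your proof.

a^{p+p!} b^{p+p!+1}

Toward a contradiction, assume L is regular with pumping length p.
Choose w = a^p b^{p+p!+1}. Since p ≠ (p+p!+1)-1 = p+p!, w ∈ L; and |w| ≥ p.
Write w = xyz as guaranteed by the lemma, with |xy| ≤ p and |y| > 0.
Since the first p symbols of w are all a's and |xy| ≤ p, y lies entirely in the leading a-block: y = a^k for some k with 1 ≤ k ≤ p.
Since 1 ≤ k ≤ p, k divides p!; set t = 1 + p!/k. Then xy^t z has p + (p!/k)·k = p + p! copies of a. Now the a-count is p+p! and (b-count)-1 = (p+p!+1)-1 = p+p!, so i ≠ j-1 fails. So xy^t z = a^{p+p!} b^{p+p!+1} ∉ L.
This contradicts the pumping lemma, so L is not regular.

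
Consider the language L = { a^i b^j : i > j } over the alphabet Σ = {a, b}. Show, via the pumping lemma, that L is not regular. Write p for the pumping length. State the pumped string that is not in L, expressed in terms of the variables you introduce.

Assume L is regular; let p be its pumping constant.
Choose w = a^{p+1} b^p ∈ L, with |w| = 2p+1 ≥ p.
By the pumping lemma, w = xyz with |xy| ≤ p and |y| ≥ 1.
Because |xy| ≤ p and w begins with p copies of a, we have y = a^k with 1 ≤ k ≤ p.
Consider xy^0z = xz = a^{p+1-k} b^p. Since k ≥ 1, the a-count p+1-k is at most p, so i > j fails; thus xz ∉ L.
Contradiction. Therefore L is not regular.

a^{p+1-k} b^p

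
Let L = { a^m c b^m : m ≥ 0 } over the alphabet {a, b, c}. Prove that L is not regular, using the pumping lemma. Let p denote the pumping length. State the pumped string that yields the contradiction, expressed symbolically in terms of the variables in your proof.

a^{p+k} c b^p

Suppose for contradiction that L is regular, and let p be the pumping length.
Take w = a^p c b^p ∈ L with |w| = 2p+1 ≥ p.
Write w = xyz as guaranteed by the lemma, with |xy| ≤ p and |y| > 0.
Because |xy| ≤ p and w begins with p copies of a, we have y = a^k with 1 ≤ k ≤ p.
Pump with i = 2: xy^2z = a^{p+k} c b^p, which would require p+k = p. But k ≥ 1, so xy^2z ∉ L.
This contradicts the pumping lemma, so L is not regular.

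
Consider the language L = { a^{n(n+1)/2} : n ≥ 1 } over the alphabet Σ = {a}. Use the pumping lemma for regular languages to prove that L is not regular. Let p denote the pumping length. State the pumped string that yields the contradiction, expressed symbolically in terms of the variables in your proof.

a^{p(p+1)/2+k}

Suppose for contradiction that L is regular, and let p be the pumping length.
Take w = a^{p(p+1)/2} ∈ L with |w| = p(p+1)/2 ≥ p.
The pumping lemma gives a decomposition w = xyz where |xy| ≤ p and |y| ≥ 1.
Then y = a^k for some k with 1 ≤ k ≤ p.
Pump with i = 2: xy^2z = a^{p(p+1)/2+k}. Since 1 ≤ k ≤ p, p(p+1)/2 < p(p+1)/2+k ≤ p(p+1)/2+p < (p+1)(p+2)/2, so p(p+1)/2+k is strictly between consecutive triangular numbers. So xy^2z ∉ L.
This contradicts the pumping lemma, so L is not regular.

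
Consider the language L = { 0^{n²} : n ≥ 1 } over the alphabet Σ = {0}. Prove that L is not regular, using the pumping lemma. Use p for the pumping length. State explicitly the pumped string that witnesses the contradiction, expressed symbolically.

0^{p²+k}

Toward a contradiction, assume L is regular with pumping length p.
Take w = 0^{p²} ∈ L with |w| = p² ≥ p.
The pumping lemma gives a decomposition w = xyz where |xy| ≤ p and |y| ≥ 1.
Then y = 0^k for some k with 1 ≤ k ≤ p.
Pump with i = 2: xy^2z = 0^{p²+k}. Since 1 ≤ k ≤ p, p² < p²+k ≤ p²+p < (p+1)², so p²+k lies strictly between consecutive squares and is not a perfect square. So xy^2z ∉ L.
This is a contradiction; hence L is not regular.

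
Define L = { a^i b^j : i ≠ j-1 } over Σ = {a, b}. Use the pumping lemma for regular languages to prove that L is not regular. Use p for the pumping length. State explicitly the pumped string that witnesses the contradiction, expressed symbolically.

Toward a contradiction, assume L is regular with pumping length p.
Choose w = a^p b^{p+p!+1}. Since p ≠ (p+p!+1)-1 = p+p!, w ∈ L; and |w| ≥ p.
Write w = xyz as guaranteed by the lemma, with |xy| ≤ p and y is nonempty.
The first p characters of w are a's, so xy (and hence y) consists only of a's. Write y = a^k, 1 ≤ k ≤ p.
Since 1 ≤ k ≤ p, k divides p!; set t = 1 + p!/k. Then xy^t z has p + (p!/k)·k = p + p! copies of a. Now the a-count is p+p! and (b-count)-1 = (p+p!+1)-1 = p+p!, so i ≠ j-1 fails. So xy^t z = a^{p+p!} b^{p+p!+1} ∉ L.
Contradiction. Therefore L is not regular.

a^{p+p!} b^{p+p!+1}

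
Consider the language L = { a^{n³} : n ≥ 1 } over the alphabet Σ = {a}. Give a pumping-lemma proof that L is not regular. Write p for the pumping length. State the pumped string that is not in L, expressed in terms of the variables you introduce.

Assume L is regular. Let p be the pumping length given by the pumping lemma.
Take w = a^{p³} ∈ L with |w| = p³ ≥ p.
The pumping lemma gives a decomposition w = xyz where |xy| ≤ p and |y| ≥ 1.
Then y = a^k for some k with 1 ≤ k ≤ p.
Pump with i = 2: xy^2z = a^{p³+k}. Since 1 ≤ k ≤ p, p³ < p³+k ≤ p³+p < p³+3p²+3p+1 = (p+1)³, so p³+k is not a perfect cube. So xy^2z ∉ L.
Contradiction. Therefore L is not regular.

a^{p³+k}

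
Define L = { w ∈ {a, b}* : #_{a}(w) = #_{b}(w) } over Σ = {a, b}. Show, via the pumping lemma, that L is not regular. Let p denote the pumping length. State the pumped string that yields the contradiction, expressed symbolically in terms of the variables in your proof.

a^{p+k} b^p

Suppose for contradiction that L is regular, and let p be the pumping length.
Choose w = a^p b^p ∈ L with |w| = 2p ≥ p.
By the pumping lemma, w = xyz with |xy| ≤ p and y is nonempty.
The first p characters of w are a's, so xy (and hence y) consists only of a's. Write y = a^k, 1 ≤ k ≤ p.
Pump with i = 2: xy^2z = a^{p+k} b^p has p+k occurrences of a but only p of b. Since k ≥ 1 the counts differ, so xy^2z ∉ L.
This contradicts the pumping lemma, so L is not regular.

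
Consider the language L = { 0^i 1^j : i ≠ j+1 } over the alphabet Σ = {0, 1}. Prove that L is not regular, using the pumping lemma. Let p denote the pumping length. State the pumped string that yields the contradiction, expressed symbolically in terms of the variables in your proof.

0^{p+p!} 1^{p+p!-1}

Suppose for contradiction that L is regular, and let p be the pumping length.
Choose w = 0^p 1^{p+p!-1}. Since p ≠ (p+p!-1)+1 = p+p!, w ∈ L; and |w| ≥ p.
The pumping lemma gives a decomposition w = xyz where |xy| ≤ p and |y| ≥ 1.
Since the first p symbols of w are all 0's and |xy| ≤ p, y lies entirely in the leading 0-block: y = 0^k for some k with 1 ≤ k ≤ p.
Since 1 ≤ k ≤ p, k divides p!; set t = 1 + p!/k. Then xy^t z has p + (p!/k)·k = p + p! copies of 0. Now the 0-count is p+p! and (1-count)+1 = (p+p!-1)+1 = p+p!, so i ≠ j+1 fails. So xy^t z = 0^{p+p!} 1^{p+p!-1} ∉ L.
This contradicts the pumping lemma, so L is not regular.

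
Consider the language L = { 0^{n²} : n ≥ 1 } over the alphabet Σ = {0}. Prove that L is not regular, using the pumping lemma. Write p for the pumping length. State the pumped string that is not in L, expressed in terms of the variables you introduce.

0^{p²+k}

Toward a contradiction, assume L is regular with pumping length p.
Take w = 0^{p²} ∈ L with |w| = p² ≥ p.
The pumping lemma gives a decomposition w = xyz where |xy| ≤ p and y is nonempty.
Then y = 0^k for some k with 1 ≤ k ≤ p.
Pump with i = 2: xy^2z = 0^{p²+k}. Since 1 ≤ k ≤ p, p² < p²+k ≤ p²+p < (p+1)², so p²+k lies strictly between consecutive squares and is not a perfect square. So xy^2z ∉ L.
Contradiction. Therefore L is not regular.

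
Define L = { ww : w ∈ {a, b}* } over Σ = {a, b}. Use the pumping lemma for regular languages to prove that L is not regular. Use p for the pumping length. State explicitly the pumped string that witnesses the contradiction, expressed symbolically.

a^{p+k} b^p a^p b^p

Assume L is regular; let p be its pumping constant.
Take w = a^p b^p a^p b^p = uu where u = a^pb^p; then w ∈ L and |w| = 4p ≥ p.
The pumping lemma gives a decomposition w = xyz where |xy| ≤ p and |y| ≥ 1.
The first p characters of w are a's, so xy (and hence y) consists only of a's. Write y = a^k, 1 ≤ k ≤ p.
Pump with i = 2: xy^2z = a^{p+k} b^p a^p b^p, of length 4p+k. Suppose this equals vv. The string starts with a and ends with b, so v does too; thus the boundary between the two copies of v is a b→a transition. There is exactly one such transition, at position 2p+k, so |v| = 2p+k and |vv| = 4p+2k ≠ 4p+k since k ≥ 1. So xy^2z ∉ L.
This is a contradiction; hence L is not regular.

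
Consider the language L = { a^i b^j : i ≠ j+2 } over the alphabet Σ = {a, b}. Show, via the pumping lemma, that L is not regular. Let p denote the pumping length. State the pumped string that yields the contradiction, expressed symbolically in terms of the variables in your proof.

Assume L is regular; let p be its pumping constant.
Choose w = a^p b^{p+p!-2}. Since p ≠ (p+p!-2)+2 = p+p!, w ∈ L; and |w| ≥ p.
Write w = xyz as guaranteed by the lemma, with |xy| ≤ p and |y| ≥ 1.
Because |xy| ≤ p and w begins with p copies of a, we have y = a^k with 1 ≤ k ≤ p.
Since 1 ≤ k ≤ p, k divides p!; set t = 1 + p!/k. Then xy^t z has p + (p!/k)·k = p + p! copies of a. Now the a-count is p+p! and (b-count)+2 = (p+p!-2)+2 = p+p!, so i ≠ j+2 fails. So xy^t z = a^{p+p!} b^{p+p!-2} ∉ L.
This contradicts the pumping lemma, so L is not regular.

a^{p+p!} b^{p+p!-2}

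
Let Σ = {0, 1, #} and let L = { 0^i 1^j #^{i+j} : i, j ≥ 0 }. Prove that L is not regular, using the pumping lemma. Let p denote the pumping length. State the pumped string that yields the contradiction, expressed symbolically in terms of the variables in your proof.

0^{p+k} 1^p #^{2p}

Toward a contradiction, assume L is regular with pumping length p.
Take w = 0^p 1^p #^{2p} ∈ L (with i=j=p, i+j=2p), |w| = 4p ≥ p.
The pumping lemma gives a decomposition w = xyz where |xy| ≤ p and |y| > 0.
Since the first p symbols of w are all 0's and |xy| ≤ p, y lies entirely in the leading 0-block: y = 0^k for some k with 1 ≤ k ≤ p.
Consider xy^2z = 0^{p+k} 1^p #^{2p}. Now the 0- and 1-counts sum to 2p+k, but the #-count is 2p ≠ 2p+k. So xy^2z ∉ L.
This contradicts the pumping lemma, so L is not regular.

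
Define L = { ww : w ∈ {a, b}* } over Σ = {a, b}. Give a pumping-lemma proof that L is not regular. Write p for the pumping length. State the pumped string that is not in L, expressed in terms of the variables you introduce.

a^{p+k} b^p a^p b^p

Toward a contradiction, assume L is regular with pumping length p.
Take w = a^p b^p a^p b^p = uu where u = a^pb^p; then w ∈ L and |w| = 4p ≥ p.
By the pumping lemma, w = xyz with |xy| ≤ p and y is nonempty.
The first p characters of w are a's, so xy (and hence y) consists only of a's. Write y = a^k, 1 ≤ k ≤ p.
Pump with i = 2: xy^2z = a^{p+k} b^p a^p b^p, of length 4p+k. Suppose this equals vv. The string starts with a and ends with b, so v does too; thus the boundary between the two copies of v is a b→a transition. There is exactly one such transition, at position 2p+k, so |v| = 2p+k and |vv| = 4p+2k ≠ 4p+k since k ≥ 1. So xy^2z ∉ L.
This is a contradiction; hence L is not regular.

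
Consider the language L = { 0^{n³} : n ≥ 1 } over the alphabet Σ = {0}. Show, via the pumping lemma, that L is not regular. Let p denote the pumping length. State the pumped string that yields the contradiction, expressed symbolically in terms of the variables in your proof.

0^{p³+k}

Assume L is regular; let p be its pumping constant.
Take w = 0^{p³} ∈ L with |w| = p³ ≥ p.
By the pumping lemma, w = xyz with |xy| ≤ p and |y| ≥ 1.
Then y = 0^k for some k with 1 ≤ k ≤ p.
Pump with i = 2: xy^2z = 0^{p³+k}. Since 1 ≤ k ≤ p, p³ < p³+k ≤ p³+p < p³+3p²+3p+1 = (p+1)³, so p³+k is not a perfect cube. So xy^2z ∉ L.
This is a contradiction; hence L is not regular.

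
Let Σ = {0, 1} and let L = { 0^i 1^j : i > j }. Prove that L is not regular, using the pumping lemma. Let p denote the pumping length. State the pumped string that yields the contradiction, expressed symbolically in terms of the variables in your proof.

0^{p+1-k} 1^p

Assume L is regular. Let p be the pumping length given by the pumping lemma.
Choose w = 0^{p+1} 1^p ∈ L, with |w| = 2p+1 ≥ p.
The pumping lemma gives a decomposition w = xyz where |xy| ≤ p and |y| > 0.
Since the first p symbols of w are all 0's and |xy| ≤ p, y lies entirely in the leading 0-block: y = 0^k for some k with 1 ≤ k ≤ p.
Consider xy^0z = xz = 0^{p+1-k} 1^p. Since k ≥ 1, the 0-count p+1-k is at most p, so i > j fails; thus xz ∉ L.
This contradicts the pumping lemma, so L is not regular.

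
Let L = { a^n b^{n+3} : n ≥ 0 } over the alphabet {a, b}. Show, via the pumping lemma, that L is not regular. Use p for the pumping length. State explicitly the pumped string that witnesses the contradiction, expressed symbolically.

a^{p+k} b^{p+3}

Toward a contradiction, assume L is regular with pumping length p.
Take w = a^p b^{p+3}. Then w ∈ L and |w| = 2p+3 ≥ p.
The pumping lemma gives a decomposition w = xyz where |xy| ≤ p and |y| > 0.
Since the first p symbols of w are all a's and |xy| ≤ p, y lies entirely in the leading a-block: y = a^k for some k with 1 ≤ k ≤ p.
Pump with i = 2: xy^2z = a^{p+k} b^{p+3}. For this to lie in L we would need p+3 = (p+k)+3, which forces k = 0. But k ≥ 1, so xy^2z ∉ L.
Contradiction. Therefore L is not regular.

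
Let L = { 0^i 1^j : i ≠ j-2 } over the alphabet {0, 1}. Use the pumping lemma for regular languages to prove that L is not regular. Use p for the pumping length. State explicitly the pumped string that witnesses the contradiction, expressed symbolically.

0^{p+p!} 1^{p+p!+2}

Toward a contradiction, assume L is regular with pumping length p.
Choose w = 0^p 1^{p+p!+2}. Since p ≠ (p+p!+2)-2 = p+p!, w ∈ L; and |w| ≥ p.
By the pumping lemma, w = xyz with |xy| ≤ p and |y| ≥ 1.
Since the first p symbols of w are all 0's and |xy| ≤ p, y lies entirely in the leading 0-block: y = 0^k for some k with 1 ≤ k ≤ p.
Since 1 ≤ k ≤ p, k divides p!; set t = 1 + p!/k. Then xy^t z has p + (p!/k)·k = p + p! copies of 0. Now the 0-count is p+p! and (1-count)-2 = (p+p!+2)-2 = p+p!, so i ≠ j-2 fails. So xy^t z = 0^{p+p!} 1^{p+p!+2} ∉ L.
This contradicts the pumping lemma, so L is not regular.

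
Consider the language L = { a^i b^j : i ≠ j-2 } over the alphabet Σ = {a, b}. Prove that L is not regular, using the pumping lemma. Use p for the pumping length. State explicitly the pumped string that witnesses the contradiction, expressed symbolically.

a^{p+p!} b^{p+p!+2}

Assume L is regular. Let p be the pumping length given by the pumping lemma.
Choose w = a^p b^{p+p!+2}. Since p ≠ (p+p!+2)-2 = p+p!, w ∈ L; and |w| ≥ p.
The pumping lemma gives a decomposition w = xyz where |xy| ≤ p and y is nonempty.
Because |xy| ≤ p and w begins with p copies of a, we have y = a^k with 1 ≤ k ≤ p.
Since 1 ≤ k ≤ p, k divides p!; set t = 1 + p!/k. Then xy^t z has p + (p!/k)·k = p + p! copies of a. Now the a-count is p+p! and (b-count)-2 = (p+p!+2)-2 = p+p!, so i ≠ j-2 fails. So xy^t z = a^{p+p!} b^{p+p!+2} ∉ L.
Contradiction. Therefore L is not regular.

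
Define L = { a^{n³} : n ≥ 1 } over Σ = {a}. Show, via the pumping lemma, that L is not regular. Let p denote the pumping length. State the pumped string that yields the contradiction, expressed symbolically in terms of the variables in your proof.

Assume L is regular. Let p be the pumping length given by the pumping lemma.
Take w = a^{p³} ∈ L with |w| = p³ ≥ p.
Write w = xyz as guaranteed by the lemma, with |xy| ≤ p and |y| ≥ 1.
Then y = a^k for some k with 1 ≤ k ≤ p.
Pump with i = 2: xy^2z = a^{p³+k}. Since 1 ≤ k ≤ p, p³ < p³+k ≤ p³+p < p³+3p²+3p+1 = (p+1)³, so p³+k is not a perfect cube. So xy^2z ∉ L.
This contradicts the pumping lemma, so L is not regular.

a^{p³+k}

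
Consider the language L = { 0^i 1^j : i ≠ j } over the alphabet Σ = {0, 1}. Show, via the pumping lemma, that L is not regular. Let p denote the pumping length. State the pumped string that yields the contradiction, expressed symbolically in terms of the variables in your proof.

Assume L is regular; let p be its pumping constant.
Choose w = 0^p 1^{p+p!}. Since p ≠ p+p!, w ∈ L; and |w| ≥ p.
The pumping lemma gives a decomposition w = xyz where |xy| ≤ p and |y| > 0.
The first p characters of w are 0's, so xy (and hence y) consists only of 0's. Write y = 0^k, 1 ≤ k ≤ p.
Since 1 ≤ k ≤ p, k divides p!; set t = 1 + p!/k. Then xy^t z has p + (p!/k)·k = p + p! copies of 0. Now the 0-count equals the 1-count, so i ≠ j fails. So xy^t z = 0^{p+p!} 1^{p+p!} ∉ L.
Contradiction. Therefore L is not regular.

0^{p+p!} 1^{p+p!}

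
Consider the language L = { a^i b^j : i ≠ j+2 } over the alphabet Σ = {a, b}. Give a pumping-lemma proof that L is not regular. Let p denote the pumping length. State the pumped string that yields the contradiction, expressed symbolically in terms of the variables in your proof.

Assume L is regular. Let p be the pumping length given by the pumping lemma.
Choose w = a^p b^{p+p!-2}. Since p ≠ (p+p!-2)+2 = p+p!, w ∈ L; and |w| ≥ p.
Write w = xyz as guaranteed by the lemma, with |xy| ≤ p and |y| > 0.
Since the first p symbols of w are all a's and |xy| ≤ p, y lies entirely in the leading a-block: y = a^k for some k with 1 ≤ k ≤ p.
Since 1 ≤ k ≤ p, k divides p!; set t = 1 + p!/k. Then xy^t z has p + (p!/k)·k = p + p! copies of a. Now the a-count is p+p! and (b-count)+2 = (p+p!-2)+2 = p+p!, so i ≠ j+2 fails. So xy^t z = a^{p+p!} b^{p+p!-2} ∉ L.
This is a contradiction; hence L is not regular.

a^{p+p!} b^{p+p!-2}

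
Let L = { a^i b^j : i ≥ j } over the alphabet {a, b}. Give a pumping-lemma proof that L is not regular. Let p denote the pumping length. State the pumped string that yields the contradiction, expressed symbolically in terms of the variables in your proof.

a^{p-k} b^p

Suppose for contradiction that L is regular, and let p be the pumping length.
Choose w = a^p b^p ∈ L, with |w| = 2p ≥ p.
The pumping lemma gives a decomposition w = xyz where |xy| ≤ p and |y| ≥ 1.
Since the first p symbols of w are all a's and |xy| ≤ p, y lies entirely in the leading a-block: y = a^k for some k with 1 ≤ k ≤ p.
Consider xy^0z = xz = a^{p-k} b^p. Since k ≥ 1, the a-count p-k is less than p, so i ≥ j fails; thus xz ∉ L.
Contradiction. Therefore L is not regular.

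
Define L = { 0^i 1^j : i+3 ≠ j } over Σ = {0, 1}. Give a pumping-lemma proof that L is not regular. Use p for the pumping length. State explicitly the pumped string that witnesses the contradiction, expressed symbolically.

0^{p+p!} 1^{p+p!+3}

Assume L is regular; let p be its pumping constant.
Choose w = 0^p 1^{p+p!+3}. Since p ≠ (p+p!+3)-3 = p+p!, w ∈ L; and |w| ≥ p.
Write w = xyz as guaranteed by the lemma, with |xy| ≤ p and y is nonempty.
The first p characters of w are 0's, so xy (and hence y) consists only of 0's. Write y = 0^k, 1 ≤ k ≤ p.
Since 1 ≤ k ≤ p, k divides p!; set t = 1 + p!/k. Then xy^t z has p + (p!/k)·k = p + p! copies of 0. Now the 0-count is p+p! and (1-count)-3 = (p+p!+3)-3 = p+p!, so i+3 ≠ j fails. So xy^t z = 0^{p+p!} 1^{p+p!+3} ∉ L.
Contradiction. Therefore L is not regular.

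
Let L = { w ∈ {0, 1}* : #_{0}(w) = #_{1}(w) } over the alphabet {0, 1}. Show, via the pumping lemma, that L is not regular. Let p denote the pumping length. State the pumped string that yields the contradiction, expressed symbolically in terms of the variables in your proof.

Suppose for contradiction that L is regular, and let p be the pumping length.
Choose w = 0^p 1^p ∈ L with |w| = 2p ≥ p.
The pumping lemma gives a decomposition w = xyz where |xy| ≤ p and y is nonempty.
The first p characters of w are 0's, so xy (and hence y) consists only of 0's. Write y = 0^k, 1 ≤ k ≤ p.
Pump with i = 2: xy^2z = 0^{p+k} 1^p has p+k occurrences of 0 but only p of 1. Since k ≥ 1 the counts differ, so xy^2z ∉ L.
This contradicts the pumping lemma, so L is not regular.

0^{p+k} 1^p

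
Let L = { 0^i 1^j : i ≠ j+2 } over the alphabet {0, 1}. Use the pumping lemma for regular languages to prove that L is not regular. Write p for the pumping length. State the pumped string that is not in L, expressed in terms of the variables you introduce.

Suppose for contradiction that L is regular, and let p be the pumping length.
Choose w = 0^p 1^{p+p!-2}. Since p ≠ (p+p!-2)+2 = p+p!, w ∈ L; and |w| ≥ p.
Write w = xyz as guaranteed by the lemma, with |xy| ≤ p and |y| > 0.
Because |xy| ≤ p and w begins with p copies of 0, we have y = 0^k with 1 ≤ k ≤ p.
Since 1 ≤ k ≤ p, k divides p!; set t = 1 + p!/k. Then xy^t z has p + (p!/k)·k = p + p! copies of 0. Now the 0-count is p+p! and (1-count)+2 = (p+p!-2)+2 = p+p!, so i ≠ j+2 fails. So xy^t z = 0^{p+p!} 1^{p+p!-2} ∉ L.
This is a contradiction; hence L is not regular.

0^{p+p!} 1^{p+p!-2}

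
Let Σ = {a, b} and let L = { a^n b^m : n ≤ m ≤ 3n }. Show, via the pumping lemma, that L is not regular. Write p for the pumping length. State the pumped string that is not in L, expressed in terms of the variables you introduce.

a^{p+k} b^p

Toward a contradiction, assume L is regular with pumping length p.
Take w = a^p b^p ∈ L (since p ≤ p ≤ 3p), with |w| = 2p ≥ p.
By the pumping lemma, w = xyz with |xy| ≤ p and |y| ≥ 1.
Since the first p symbols of w are all a's and |xy| ≤ p, y lies entirely in the leading a-block: y = a^k for some k with 1 ≤ k ≤ p.
Pump with i = 2: xy^2z = a^{p+k} b^p. Now n = p+k > p = m, so the condition n ≤ m fails. Thus xy^2z ∉ L.
This contradicts the pumping lemma, so L is not regular.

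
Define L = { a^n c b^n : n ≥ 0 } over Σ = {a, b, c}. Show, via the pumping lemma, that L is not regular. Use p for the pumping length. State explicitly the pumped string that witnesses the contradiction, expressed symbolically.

a^{p+k} c b^p

Toward a contradiction, assume L is regular with pumping length p.
Take w = a^p c b^p ∈ L with |w| = 2p+1 ≥ p.
By the pumping lemma, w = xyz with |xy| ≤ p and y is nonempty.
Since the first p symbols of w are all a's and |xy| ≤ p, y lies entirely in the leading a-block: y = a^k for some k with 1 ≤ k ≤ p.
Pump with i = 2: xy^2z = a^{p+k} c b^p, which would require p+k = p. But k ≥ 1, so xy^2z ∉ L.
Contradiction. Therefore L is not regular.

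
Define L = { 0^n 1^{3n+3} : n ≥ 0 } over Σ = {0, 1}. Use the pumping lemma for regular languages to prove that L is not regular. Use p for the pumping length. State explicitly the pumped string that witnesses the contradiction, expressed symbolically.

0^{p+k} 1^{3p+3}

Suppose for contradiction that L is regular, and let p be the pumping length.
Let w = 0^p 1^{3p+3} ∈ L; note |w| = 4p+3 ≥ p.
The pumping lemma gives a decomposition w = xyz where |xy| ≤ p and y is nonempty.
The first p characters of w are 0's, so xy (and hence y) consists only of 0's. Write y = 0^k, 1 ≤ k ≤ p.
Pump with i = 2: xy^2z = 0^{p+k} 1^{3p+3}. For this to lie in L we would need 3p+3 = 3(p+k)+3, which forces k = 0. But k ≥ 1, so xy^2z ∉ L.
Contradiction. Therefore L is not regular.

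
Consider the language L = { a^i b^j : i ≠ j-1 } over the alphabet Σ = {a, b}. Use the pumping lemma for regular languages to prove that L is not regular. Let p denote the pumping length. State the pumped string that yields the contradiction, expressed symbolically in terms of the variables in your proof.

Toward a contradiction, assume L is regular with pumping length p.
Choose w = a^p b^{p+p!+1}. Since p ≠ (p+p!+1)-1 = p+p!, w ∈ L; and |w| ≥ p.
By the pumping lemma, w = xyz with |xy| ≤ p and y is nonempty.
Since the first p symbols of w are all a's and |xy| ≤ p, y lies entirely in the leading a-block: y = a^k for some k with 1 ≤ k ≤ p.
Since 1 ≤ k ≤ p, k divides p!; set t = 1 + p!/k. Then xy^t z has p + (p!/k)·k = p + p! copies of a. Now the a-count is p+p! and (b-count)-1 = (p+p!+1)-1 = p+p!, so i ≠ j-1 fails. So xy^t z = a^{p+p!} b^{p+p!+1} ∉ L.
This is a contradiction; hence L is not regular.

a^{p+p!} b^{p+p!+1}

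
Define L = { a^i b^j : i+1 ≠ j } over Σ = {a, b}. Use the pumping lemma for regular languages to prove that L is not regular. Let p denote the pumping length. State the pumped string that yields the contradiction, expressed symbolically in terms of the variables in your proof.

a^{p+p!} b^{p+p!+1}

Assume L is regular. Let p be the pumping length given by the pumping lemma.
Choose w = a^p b^{p+p!+1}. Since p ≠ (p+p!+1)-1 = p+p!, w ∈ L; and |w| ≥ p.
The pumping lemma gives a decomposition w = xyz where |xy| ≤ p and |y| ≥ 1.
The first p characters of w are a's, so xy (and hence y) consists only of a's. Write y = a^k, 1 ≤ k ≤ p.
Since 1 ≤ k ≤ p, k divides p!; set t = 1 + p!/k. Then xy^t z has p + (p!/k)·k = p + p! copies of a. Now the a-count is p+p! and (b-count)-1 = (p+p!+1)-1 = p+p!, so i+1 ≠ j fails. So xy^t z = a^{p+p!} b^{p+p!+1} ∉ L.
Contradiction. Therefore L is not regular.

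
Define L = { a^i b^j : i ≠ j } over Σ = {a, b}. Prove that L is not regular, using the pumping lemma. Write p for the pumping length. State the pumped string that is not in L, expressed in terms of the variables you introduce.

Assume L is regular. Let p be the pumping length given by the pumping lemma.
Choose w = a^p b^{p+p!}. Since p ≠ p+p!, w ∈ L; and |w| ≥ p.
By the pumping lemma, w = xyz with |xy| ≤ p and |y| > 0.
The first p characters of w are a's, so xy (and hence y) consists only of a's. Write y = a^k, 1 ≤ k ≤ p.
Since 1 ≤ k ≤ p, k divides p!; set t = 1 + p!/k. Then xy^t z has p + (p!/k)·k = p + p! copies of a. Now the a-count equals the b-count, so i ≠ j fails. So xy^t z = a^{p+p!} b^{p+p!} ∉ L.
Contradiction. Therefore L is not regular.

a^{p+p!} b^{p+p!}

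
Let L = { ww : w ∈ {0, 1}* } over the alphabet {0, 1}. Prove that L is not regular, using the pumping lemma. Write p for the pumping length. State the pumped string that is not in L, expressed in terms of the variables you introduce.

Toward a contradiction, assume L is regular with pumping length p.
Take w = 0^p 1^p 0^p 1^p = uu where u = 0^p1^p; then w ∈ L and |w| = 4p ≥ p.
The pumping lemma gives a decomposition w = xyz where |xy| ≤ p and |y| > 0.
Because |xy| ≤ p and w begins with p copies of 0, we have y = 0^k with 1 ≤ k ≤ p.
Pump with i = 2: xy^2z = 0^{p+k} 1^p 0^p 1^p, of length 4p+k. Suppose this equals vv. The string starts with 0 and ends with 1, so v does too; thus the boundary between the two copies of v is a 1→0 transition. There is exactly one such transition, at position 2p+k, so |v| = 2p+k and |vv| = 4p+2k ≠ 4p+k since k ≥ 1. So xy^2z ∉ L.
This is a contradiction; hence L is not regular.

0^{p+k} 1^p 0^p 1^p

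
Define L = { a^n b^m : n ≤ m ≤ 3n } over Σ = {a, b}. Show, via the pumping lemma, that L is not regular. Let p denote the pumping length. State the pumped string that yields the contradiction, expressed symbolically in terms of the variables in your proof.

a^{p+k} b^p

Assume L is regular. Let p be the pumping length given by the pumping lemma.
Take w = a^p b^p ∈ L (since p ≤ p ≤ 3p), with |w| = 2p ≥ p.
The pumping lemma gives a decomposition w = xyz where |xy| ≤ p and y is nonempty.
Since the first p symbols of w are all a's and |xy| ≤ p, y lies entirely in the leading a-block: y = a^k for some k with 1 ≤ k ≤ p.
Pump with i = 2: xy^2z = a^{p+k} b^p. Now n = p+k > p = m, so the condition n ≤ m fails. Thus xy^2z ∉ L.
This is a contradiction; hence L is not regular.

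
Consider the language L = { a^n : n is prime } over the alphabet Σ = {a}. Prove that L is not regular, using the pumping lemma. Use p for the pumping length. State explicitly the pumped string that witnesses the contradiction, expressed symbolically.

a^{q(1+k)}

Toward a contradiction, assume L is regular with pumping length p.
Let q be a prime with q ≥ p+2 (infinitely many primes exist), and take w = a^q ∈ L with |w| = q ≥ p.
Write w = xyz as guaranteed by the lemma, with |xy| ≤ p and |y| > 0.
Then y = a^k for some k with 1 ≤ k ≤ p.
Since 1 ≤ k ≤ p, |xz| = q-k. Pump with i = q+1: |xy^{q+1}z| = (q-k)+(q+1)k = q+qk = q(1+k), which is composite (both factors ≥ 2). So xy^{q+1}z = a^{q(1+k)} ∉ L.
This contradicts the pumping lemma, so L is not regular.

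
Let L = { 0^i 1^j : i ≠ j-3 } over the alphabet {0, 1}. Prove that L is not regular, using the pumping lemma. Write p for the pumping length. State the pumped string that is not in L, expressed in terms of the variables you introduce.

0^{p+p!} 1^{p+p!+3}

Suppose for contradiction that L is regular, and let p be the pumping length.
Choose w = 0^p 1^{p+p!+3}. Since p ≠ (p+p!+3)-3 = p+p!, w ∈ L; and |w| ≥ p.
By the pumping lemma, w = xyz with |xy| ≤ p and y is nonempty.
Since the first p symbols of w are all 0's and |xy| ≤ p, y lies entirely in the leading 0-block: y = 0^k for some k with 1 ≤ k ≤ p.
Since 1 ≤ k ≤ p, k divides p!; set t = 1 + p!/k. Then xy^t z has p + (p!/k)·k = p + p! copies of 0. Now the 0-count is p+p! and (1-count)-3 = (p+p!+3)-3 = p+p!, so i ≠ j-3 fails. So xy^t z = 0^{p+p!} 1^{p+p!+3} ∉ L.
This is a contradiction; hence L is not regular.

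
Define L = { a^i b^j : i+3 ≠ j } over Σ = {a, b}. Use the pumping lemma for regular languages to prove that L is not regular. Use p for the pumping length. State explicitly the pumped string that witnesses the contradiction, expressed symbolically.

Toward a contradiction, assume L is regular with pumping length p.
Choose w = a^p b^{p+p!+3}. Since p ≠ (p+p!+3)-3 = p+p!, w ∈ L; and |w| ≥ p.
By the pumping lemma, w = xyz with |xy| ≤ p and |y| > 0.
The first p characters of w are a's, so xy (and hence y) consists only of a's. Write y = a^k, 1 ≤ k ≤ p.
Since 1 ≤ k ≤ p, k divides p!; set t = 1 + p!/k. Then xy^t z has p + (p!/k)·k = p + p! copies of a. Now the a-count is p+p! and (b-count)-3 = (p+p!+3)-3 = p+p!, so i+3 ≠ j fails. So xy^t z = a^{p+p!} b^{p+p!+3} ∉ L.
Contradiction. Therefore L is not regular.

a^{p+p!} b^{p+p!+3}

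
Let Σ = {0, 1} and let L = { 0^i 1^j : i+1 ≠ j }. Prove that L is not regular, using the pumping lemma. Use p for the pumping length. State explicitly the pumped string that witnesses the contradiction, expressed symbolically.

0^{p+p!} 1^{p+p!+1}

Assume L is regular. Let p be the pumping length given by the pumping lemma.
Choose w = 0^p 1^{p+p!+1}. Since p ≠ (p+p!+1)-1 = p+p!, w ∈ L; and |w| ≥ p.
Write w = xyz as guaranteed by the lemma, with |xy| ≤ p and |y| ≥ 1.
Since the first p symbols of w are all 0's and |xy| ≤ p, y lies entirely in the leading 0-block: y = 0^k for some k with 1 ≤ k ≤ p.
Since 1 ≤ k ≤ p, k divides p!; set t = 1 + p!/k. Then xy^t z has p + (p!/k)·k = p + p! copies of 0. Now the 0-count is p+p! and (1-count)-1 = (p+p!+1)-1 = p+p!, so i+1 ≠ j fails. So xy^t z = 0^{p+p!} 1^{p+p!+1} ∉ L.
Contradiction. Therefore L is not regular.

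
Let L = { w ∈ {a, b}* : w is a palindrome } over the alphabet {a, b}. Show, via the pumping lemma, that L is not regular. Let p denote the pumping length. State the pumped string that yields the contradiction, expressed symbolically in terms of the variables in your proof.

a^{p+k} b a^p

Suppose for contradiction that L is regular, and let p be the pumping length.
Take w = a^p b a^p, a palindrome of length 2p+1 ≥ p.
By the pumping lemma, w = xyz with |xy| ≤ p and |y| > 0.
The first p characters of w are a's, so xy (and hence y) consists only of a's. Write y = a^k, 1 ≤ k ≤ p.
Pump with i = 2: xy^2z = a^{p+k} b a^p. Its reverse is a^p b a^{p+k}, which differs from xy^2z since k ≥ 1. So xy^2z is not a palindrome and xy^2z ∉ L.
This contradicts the pumping lemma, so L is not regular.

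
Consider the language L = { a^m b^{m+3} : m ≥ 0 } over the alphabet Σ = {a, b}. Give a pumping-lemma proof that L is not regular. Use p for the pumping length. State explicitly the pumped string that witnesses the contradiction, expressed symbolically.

a^{p+k} b^{p+3}

Assume L is regular; let p be its pumping constant.
Let w = a^p b^{p+3} ∈ L; note |w| = 2p+3 ≥ p.
The pumping lemma gives a decomposition w = xyz where |xy| ≤ p and |y| ≥ 1.
Since the first p symbols of w are all a's and |xy| ≤ p, y lies entirely in the leading a-block: y = a^k for some k with 1 ≤ k ≤ p.
Pump with i = 2: xy^2z = a^{p+k} b^{p+3}. For this to lie in L we would need p+3 = (p+k)+3, which forces k = 0. But k ≥ 1, so xy^2z ∉ L.
This is a contradiction; hence L is not regular.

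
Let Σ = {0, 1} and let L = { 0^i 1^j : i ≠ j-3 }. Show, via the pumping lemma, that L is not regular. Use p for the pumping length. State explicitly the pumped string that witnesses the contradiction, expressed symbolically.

Suppose for contradiction that L is regular, and let p be the pumping length.
Choose w = 0^p 1^{p+p!+3}. Since p ≠ (p+p!+3)-3 = p+p!, w ∈ L; and |w| ≥ p.
By the pumping lemma, w = xyz with |xy| ≤ p and |y| > 0.
The first p characters of w are 0's, so xy (and hence y) consists only of 0's. Write y = 0^k, 1 ≤ k ≤ p.
Since 1 ≤ k ≤ p, k divides p!; set t = 1 + p!/k. Then xy^t z has p + (p!/k)·k = p + p! copies of 0. Now the 0-count is p+p! and (1-count)-3 = (p+p!+3)-3 = p+p!, so i ≠ j-3 fails. So xy^t z = 0^{p+p!} 1^{p+p!+3} ∉ L.
This is a contradiction; hence L is not regular.

0^{p+p!} 1^{p+p!+3}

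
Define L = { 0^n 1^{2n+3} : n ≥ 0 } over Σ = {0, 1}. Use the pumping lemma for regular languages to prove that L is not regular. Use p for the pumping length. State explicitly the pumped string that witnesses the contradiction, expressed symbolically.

Toward a contradiction, assume L is regular with pumping length p.
Choose w = 0^p 1^{2p+3}, which is in L with |w| = 3p+3 ≥ p.
Write w = xyz as guaranteed by the lemma, with |xy| ≤ p and y is nonempty.
Because |xy| ≤ p and w begins with p copies of 0, we have y = 0^k with 1 ≤ k ≤ p.
Pump with i = 2: xy^2z = 0^{p+k} 1^{2p+3}. For this to lie in L we would need 2p+3 = 2(p+k)+3, which forces k = 0. But k ≥ 1, so xy^2z ∉ L.
Contradiction. Therefore L is not regular.

0^{p+k} 1^{2p+3}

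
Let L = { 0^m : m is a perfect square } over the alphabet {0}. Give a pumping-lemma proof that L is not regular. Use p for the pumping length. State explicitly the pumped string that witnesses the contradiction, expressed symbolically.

Assume L is regular. Let p be the pumping length given by the pumping lemma.
Take w = 0^{p²} ∈ L with |w| = p² ≥ p.
The pumping lemma gives a decomposition w = xyz where |xy| ≤ p and y is nonempty.
Then y = 0^k for some k with 1 ≤ k ≤ p.
Pump with i = 2: xy^2z = 0^{p²+k}. Since 1 ≤ k ≤ p, p² < p²+k ≤ p²+p < (p+1)², so p²+k lies strictly between consecutive squares and is not a perfect square. So xy^2z ∉ L.
This contradicts the pumping lemma, so L is not regular.

0^{p²+k}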